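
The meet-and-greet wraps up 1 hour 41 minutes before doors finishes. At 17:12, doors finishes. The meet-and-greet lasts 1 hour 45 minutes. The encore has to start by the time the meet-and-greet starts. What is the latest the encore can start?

The meet-and-greet ends at 17:12 − 101 min = 15:31.
The meet-and-greet starts at 15:31 − 105 min = 13:46.
The encore is bounded by the meet-and-greet, so the latest it can start is 13:46.

13:46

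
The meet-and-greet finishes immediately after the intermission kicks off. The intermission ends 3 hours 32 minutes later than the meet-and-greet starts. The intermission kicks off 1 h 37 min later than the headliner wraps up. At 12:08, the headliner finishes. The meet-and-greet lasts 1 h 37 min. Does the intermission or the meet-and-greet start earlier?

the meet-and-greet

The intermission starts at 12:08 + 97 min = 13:45.
So the meet-and-greet ends at 13:45.
The meet-and-greet starts at 13:45 − 97 min = 12:08.
The intermission starts at 13:45 and the meet-and-greet starts at 12:08, so the meet-and-greet is first.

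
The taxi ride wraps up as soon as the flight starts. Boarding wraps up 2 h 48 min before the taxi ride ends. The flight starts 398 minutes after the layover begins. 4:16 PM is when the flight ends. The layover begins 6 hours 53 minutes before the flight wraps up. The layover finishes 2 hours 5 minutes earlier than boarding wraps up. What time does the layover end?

The layover starts at 4:16 PM − 413 min = 9:23 AM.
The flight starts at 9:23 AM + 398 min = 4:01 PM.
So the taxi ride ends at 4:01 PM.
Boarding ends at 4:01 PM − 168 min = 1:13 PM.
The layover ends at 1:13 PM − 125 min = 11:08 AM.

11:08 AM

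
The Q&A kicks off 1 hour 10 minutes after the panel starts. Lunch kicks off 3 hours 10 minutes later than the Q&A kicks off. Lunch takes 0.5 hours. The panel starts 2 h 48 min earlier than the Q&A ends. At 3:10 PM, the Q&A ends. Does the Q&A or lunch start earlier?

the Q&A

The panel starts at 3:10 PM − 168 min = 12:22 PM.
The Q&A starts at 12:22 PM + 70 min = 1:32 PM.
Lunch starts at 1:32 PM + 190 min = 4:42 PM.
The Q&A starts at 1:32 PM and lunch starts at 4:42 PM, so the Q&A is first.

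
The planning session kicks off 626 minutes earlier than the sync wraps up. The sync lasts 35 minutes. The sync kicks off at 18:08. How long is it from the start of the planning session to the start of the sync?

591 minutes

The sync ends at 18:08 + 35 min = 18:43.
The planning session starts at 18:43 − 626 min = 08:17.
From 08:17 to 18:08 is 591 minutes.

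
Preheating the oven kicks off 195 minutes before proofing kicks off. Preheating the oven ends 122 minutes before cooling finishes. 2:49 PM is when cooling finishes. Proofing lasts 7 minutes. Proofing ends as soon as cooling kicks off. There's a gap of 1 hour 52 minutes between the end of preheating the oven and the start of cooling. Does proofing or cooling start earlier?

Preheating the oven ends at 2:49 PM − 122 min = 12:47 PM.
Cooling starts at 12:47 PM + 112 min = 2:39 PM.
So proofing ends at 2:39 PM.
Proofing starts at 2:39 PM − 7 min = 2:32 PM.
Proofing starts at 2:32 PM and cooling starts at 2:39 PM, so proofing is first.

proofing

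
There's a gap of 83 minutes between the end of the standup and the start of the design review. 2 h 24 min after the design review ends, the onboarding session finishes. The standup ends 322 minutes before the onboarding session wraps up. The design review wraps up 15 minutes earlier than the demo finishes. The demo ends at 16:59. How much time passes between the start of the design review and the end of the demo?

The design review ends at 16:59 − 15 min = 16:44.
The onboarding session ends at 16:44 + 144 min = 19:08.
The standup ends at 19:08 − 322 min = 13:46.
The design review starts at 13:46 + 83 min = 15:09.
From 15:09 to 16:59 is 110 minutes.

110 minutes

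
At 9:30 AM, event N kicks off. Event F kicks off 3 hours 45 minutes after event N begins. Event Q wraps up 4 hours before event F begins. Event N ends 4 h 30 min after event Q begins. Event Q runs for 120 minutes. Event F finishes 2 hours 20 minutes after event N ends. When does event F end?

2:05 PM

Event F starts at 9:30 AM + 225 min = 1:15 PM.
Event Q ends at 1:15 PM − 240 min = 9:15 AM.
Event Q starts at 9:15 AM − 120 min = 7:15 AM.
Event N ends at 7:15 AM + 270 min = 11:45 AM.
Event F ends at 11:45 AM + 140 min = 2:05 PM.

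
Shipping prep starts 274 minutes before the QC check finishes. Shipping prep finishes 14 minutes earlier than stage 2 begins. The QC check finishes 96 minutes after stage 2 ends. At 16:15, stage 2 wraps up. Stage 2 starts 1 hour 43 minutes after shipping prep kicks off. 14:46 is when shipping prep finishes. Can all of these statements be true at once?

Yes

The QC check ends at 16:15 + 96 min = 17:51.
Shipping prep starts at 17:51 − 274 min = 13:17.
Stage 2 starts at 13:17 + 103 min = 15:00.
Shipping prep ends at 15:00 − 14 min = 14:46.
That matches the stated 14:46, so the schedule is consistent.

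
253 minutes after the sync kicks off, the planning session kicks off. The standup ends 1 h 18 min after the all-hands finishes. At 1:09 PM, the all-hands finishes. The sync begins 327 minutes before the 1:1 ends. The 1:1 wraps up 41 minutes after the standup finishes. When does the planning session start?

1:54 PM

The standup ends at 1:09 PM + 78 min = 2:27 PM.
The 1:1 ends at 2:27 PM + 41 min = 3:08 PM.
The sync starts at 3:08 PM − 327 min = 9:41 AM.
The planning session starts at 9:41 AM + 253 min = 1:54 PM.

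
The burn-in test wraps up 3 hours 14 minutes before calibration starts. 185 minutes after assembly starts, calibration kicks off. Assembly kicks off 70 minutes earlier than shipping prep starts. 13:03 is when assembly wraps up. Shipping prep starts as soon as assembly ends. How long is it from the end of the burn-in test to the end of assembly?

Shipping prep starts at 13:03.
Assembly starts at 13:03 − 70 min = 11:53.
Calibration starts at 11:53 + 185 min = 14:58.
The burn-in test ends at 14:58 − 194 min = 11:44.
From 11:44 to 13:03 is 79 minutes.

79 minutes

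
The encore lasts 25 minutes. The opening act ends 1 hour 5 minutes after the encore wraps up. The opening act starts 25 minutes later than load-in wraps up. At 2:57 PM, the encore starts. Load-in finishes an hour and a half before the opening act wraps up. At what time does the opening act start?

The encore ends at 2:57 PM + 25 min = 3:22 PM.
The opening act ends at 3:22 PM + 65 min = 4:27 PM.
Load-in ends at 4:27 PM − 90 min = 2:57 PM.
The opening act starts at 2:57 PM + 25 min = 3:22 PM.

3:22 PM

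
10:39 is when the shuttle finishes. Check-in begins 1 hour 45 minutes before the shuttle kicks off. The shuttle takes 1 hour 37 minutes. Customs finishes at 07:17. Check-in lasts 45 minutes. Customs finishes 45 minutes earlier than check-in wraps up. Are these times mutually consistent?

Yes

The shuttle starts at 10:39 − 97 min = 09:02.
Check-in starts at 09:02 − 105 min = 07:17.
Check-in ends at 07:17 + 45 min = 08:02.
Customs ends at 08:02 − 45 min = 07:17.
That matches the stated 07:17, so the schedule is consistent.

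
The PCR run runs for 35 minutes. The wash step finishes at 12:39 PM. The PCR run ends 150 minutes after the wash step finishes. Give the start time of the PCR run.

The PCR run ends at 12:39 PM + 150 min = 3:09 PM.
The PCR run starts at 3:09 PM − 35 min = 2:34 PM.

2:34 PM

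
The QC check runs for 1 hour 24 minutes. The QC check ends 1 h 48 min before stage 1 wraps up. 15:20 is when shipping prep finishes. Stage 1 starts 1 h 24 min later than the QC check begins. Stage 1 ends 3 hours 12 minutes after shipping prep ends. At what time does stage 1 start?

16:44

Stage 1 ends at 15:20 + 192 min = 18:32.
The QC check ends at 18:32 − 108 min = 16:44.
The QC check starts at 16:44 − 84 min = 15:20.
Stage 1 starts at 15:20 + 84 min = 16:44.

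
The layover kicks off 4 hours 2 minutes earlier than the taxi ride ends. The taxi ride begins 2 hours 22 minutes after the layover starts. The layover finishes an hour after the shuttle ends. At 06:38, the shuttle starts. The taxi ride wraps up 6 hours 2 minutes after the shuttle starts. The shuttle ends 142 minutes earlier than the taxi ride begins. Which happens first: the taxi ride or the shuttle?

the shuttle

The taxi ride ends at 06:38 + 362 min = 12:40.
The layover starts at 12:40 − 242 min = 08:38.
The taxi ride starts at 08:38 + 142 min = 11:00.
The taxi ride starts at 11:00 and the shuttle starts at 06:38, so the shuttle is first.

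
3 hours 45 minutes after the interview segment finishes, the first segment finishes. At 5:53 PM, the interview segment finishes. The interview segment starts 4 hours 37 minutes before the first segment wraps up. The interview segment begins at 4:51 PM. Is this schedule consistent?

The first segment ends at 5:53 PM + 225 min = 9:38 PM.
The interview segment starts at 9:38 PM − 277 min = 5:01 PM.
But the interview segment is also said to start at 4:51 PM — a 10-minute conflict.

No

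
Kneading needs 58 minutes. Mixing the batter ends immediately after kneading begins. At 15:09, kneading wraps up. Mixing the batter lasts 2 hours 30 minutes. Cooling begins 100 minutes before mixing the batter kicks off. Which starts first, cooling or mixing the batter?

Kneading starts at 15:09 − 58 min = 14:11.
So mixing the batter ends at 14:11.
Mixing the batter starts at 14:11 − 150 min = 11:41.
Cooling starts at 11:41 − 100 min = 10:01.
Cooling starts at 10:01 and mixing the batter starts at 11:41, so cooling is first.

cooling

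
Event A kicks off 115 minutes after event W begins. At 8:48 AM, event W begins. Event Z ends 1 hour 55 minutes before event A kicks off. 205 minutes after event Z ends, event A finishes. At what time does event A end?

12:13 PM

Event A starts at 8:48 AM + 115 min = 10:43 AM.
Event Z ends at 10:43 AM − 115 min = 8:48 AM.
Event A ends at 8:48 AM + 205 min = 12:13 PM.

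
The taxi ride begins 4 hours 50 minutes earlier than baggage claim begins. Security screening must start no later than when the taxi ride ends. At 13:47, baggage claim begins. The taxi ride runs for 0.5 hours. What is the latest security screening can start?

The taxi ride starts at 13:47 − 290 min = 08:57.
The taxi ride ends at 08:57 + 30 min = 09:27.
Security screening is bounded by the taxi ride, so the latest it can start is 09:27.

09:27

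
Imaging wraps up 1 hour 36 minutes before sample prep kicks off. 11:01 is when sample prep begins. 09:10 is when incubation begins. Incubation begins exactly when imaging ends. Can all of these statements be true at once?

Imaging ends at 11:01 − 96 min = 09:25.
So incubation starts at 09:25.
But incubation is also said to start at 09:10 — a 15-minute conflict.

No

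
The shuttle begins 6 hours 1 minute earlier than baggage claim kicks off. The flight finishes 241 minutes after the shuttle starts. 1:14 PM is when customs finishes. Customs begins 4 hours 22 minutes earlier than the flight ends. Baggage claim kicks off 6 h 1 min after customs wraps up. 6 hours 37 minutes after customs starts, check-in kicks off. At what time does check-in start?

7:30 PM

Baggage claim starts at 1:14 PM + 361 min = 7:15 PM.
The shuttle starts at 7:15 PM − 361 min = 1:14 PM.
The flight ends at 1:14 PM + 241 min = 5:15 PM.
Customs starts at 5:15 PM − 262 min = 12:53 PM.
Check-in starts at 12:53 PM + 397 min = 7:30 PM.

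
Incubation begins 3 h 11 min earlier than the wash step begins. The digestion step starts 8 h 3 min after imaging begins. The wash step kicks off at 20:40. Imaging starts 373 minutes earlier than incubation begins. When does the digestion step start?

Incubation starts at 20:40 − 191 min = 17:29.
Imaging starts at 17:29 − 373 min = 11:16.
The digestion step starts at 11:16 + 483 min = 19:19.

19:19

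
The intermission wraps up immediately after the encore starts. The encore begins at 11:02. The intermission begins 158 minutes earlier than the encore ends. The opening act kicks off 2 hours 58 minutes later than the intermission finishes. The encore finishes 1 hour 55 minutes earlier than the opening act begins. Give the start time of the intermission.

The intermission ends at 11:02.
The opening act starts at 11:02 + 178 min = 14:00.
The encore ends at 14:00 − 115 min = 12:05.
The intermission starts at 12:05 − 158 min = 09:27.

09:27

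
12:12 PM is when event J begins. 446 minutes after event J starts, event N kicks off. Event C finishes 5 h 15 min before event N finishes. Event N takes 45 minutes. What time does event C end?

Event N starts at 12:12 PM + 446 min = 7:38 PM.
Event N ends at 7:38 PM + 45 min = 8:23 PM.
Event C ends at 8:23 PM − 315 min = 3:08 PM.

3:08 PM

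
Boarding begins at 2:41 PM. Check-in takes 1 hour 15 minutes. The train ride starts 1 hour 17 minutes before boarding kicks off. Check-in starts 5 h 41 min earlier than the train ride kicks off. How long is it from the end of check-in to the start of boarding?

5 h 43 min

The train ride starts at 2:41 PM − 77 min = 1:24 PM.
Check-in starts at 1:24 PM − 341 min = 7:43 AM.
Check-in ends at 7:43 AM + 75 min = 8:58 AM.
From 8:58 AM to 2:41 PM is 5 h 43 min.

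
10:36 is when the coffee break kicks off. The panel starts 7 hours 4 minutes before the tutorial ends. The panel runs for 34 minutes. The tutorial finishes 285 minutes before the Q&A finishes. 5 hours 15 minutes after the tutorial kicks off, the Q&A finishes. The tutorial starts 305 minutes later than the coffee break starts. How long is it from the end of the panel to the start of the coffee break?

55 minutes

The tutorial starts at 10:36 + 305 min = 15:41.
The Q&A ends at 15:41 + 315 min = 20:56.
The tutorial ends at 20:56 − 285 min = 16:11.
The panel starts at 16:11 − 424 min = 09:07.
The panel ends at 09:07 + 34 min = 09:41.
From 09:41 to 10:36 is 55 minutes.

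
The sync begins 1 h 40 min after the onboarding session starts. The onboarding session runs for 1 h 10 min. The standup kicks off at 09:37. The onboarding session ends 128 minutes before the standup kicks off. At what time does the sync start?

07:59

The onboarding session ends at 09:37 − 128 min = 07:29.
The onboarding session starts at 07:29 − 70 min = 06:19.
The sync starts at 06:19 + 100 min = 07:59.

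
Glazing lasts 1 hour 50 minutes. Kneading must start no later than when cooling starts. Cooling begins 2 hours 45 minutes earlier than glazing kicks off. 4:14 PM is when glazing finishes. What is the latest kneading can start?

11:39 AM

Glazing starts at 4:14 PM − 110 min = 2:24 PM.
Cooling starts at 2:24 PM − 165 min = 11:39 AM.
Kneading is bounded by cooling, so the latest it can start is 11:39 AM.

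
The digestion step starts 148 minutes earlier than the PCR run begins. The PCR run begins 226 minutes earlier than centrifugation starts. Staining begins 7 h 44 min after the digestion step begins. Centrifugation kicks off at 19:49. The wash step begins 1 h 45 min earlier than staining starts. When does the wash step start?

The PCR run starts at 19:49 − 226 min = 16:03.
The digestion step starts at 16:03 − 148 min = 13:35.
Staining starts at 13:35 + 464 min = 21:19.
The wash step starts at 21:19 − 105 min = 19:34.

19:34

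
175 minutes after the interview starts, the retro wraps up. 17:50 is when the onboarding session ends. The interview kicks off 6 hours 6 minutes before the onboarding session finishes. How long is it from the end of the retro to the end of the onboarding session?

3 hours 11 minutes

The interview starts at 17:50 − 366 min = 11:44.
The retro ends at 11:44 + 175 min = 14:39.
From 14:39 to 17:50 is 3 hours 11 minutes.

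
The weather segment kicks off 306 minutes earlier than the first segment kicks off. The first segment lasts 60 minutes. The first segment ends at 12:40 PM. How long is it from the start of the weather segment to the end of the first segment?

The first segment starts at 12:40 PM − 60 min = 11:40 AM.
The weather segment starts at 11:40 AM − 306 min = 6:34 AM.
From 6:34 AM to 12:40 PM is 6 hours 6 minutes.

6 hours 6 minutes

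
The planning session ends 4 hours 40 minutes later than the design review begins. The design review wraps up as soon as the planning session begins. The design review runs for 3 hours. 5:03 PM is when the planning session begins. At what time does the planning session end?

6:43 PM

The design review ends at 5:03 PM.
The design review starts at 5:03 PM − 180 min = 2:03 PM.
The planning session ends at 2:03 PM + 280 min = 6:43 PM.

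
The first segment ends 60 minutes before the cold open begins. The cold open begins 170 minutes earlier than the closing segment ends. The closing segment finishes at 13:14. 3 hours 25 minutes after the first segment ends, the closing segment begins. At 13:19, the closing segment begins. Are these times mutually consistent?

No

The cold open starts at 13:14 − 170 min = 10:24.
The first segment ends at 10:24 − 60 min = 09:24.
The closing segment starts at 09:24 + 205 min = 12:49.
But the closing segment is also said to start at 13:19 — a 30-minute conflict.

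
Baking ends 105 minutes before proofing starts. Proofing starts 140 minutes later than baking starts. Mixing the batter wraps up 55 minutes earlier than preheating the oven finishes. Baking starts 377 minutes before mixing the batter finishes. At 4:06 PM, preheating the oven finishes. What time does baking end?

Mixing the batter ends at 4:06 PM − 55 min = 3:11 PM.
Baking starts at 3:11 PM − 377 min = 8:54 AM.
Proofing starts at 8:54 AM + 140 min = 11:14 AM.
Baking ends at 11:14 AM − 105 min = 9:29 AM.

9:29 AM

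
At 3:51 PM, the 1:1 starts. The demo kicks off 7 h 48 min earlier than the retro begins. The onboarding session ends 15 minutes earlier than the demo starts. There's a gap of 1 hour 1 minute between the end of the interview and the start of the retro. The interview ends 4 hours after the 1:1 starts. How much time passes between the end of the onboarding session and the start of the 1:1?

3 hours 2 minutes

The interview ends at 3:51 PM + 240 min = 7:51 PM.
The retro starts at 7:51 PM + 61 min = 8:52 PM.
The demo starts at 8:52 PM − 468 min = 1:04 PM.
The onboarding session ends at 1:04 PM − 15 min = 12:49 PM.
From 12:49 PM to 3:51 PM is 3 hours 2 minutes.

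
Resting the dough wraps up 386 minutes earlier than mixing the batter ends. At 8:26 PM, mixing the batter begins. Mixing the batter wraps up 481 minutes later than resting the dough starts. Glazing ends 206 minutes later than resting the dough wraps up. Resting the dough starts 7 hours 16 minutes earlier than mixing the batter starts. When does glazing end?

Resting the dough starts at 8:26 PM − 436 min = 1:10 PM.
Mixing the batter ends at 1:10 PM + 481 min = 9:11 PM.
Resting the dough ends at 9:11 PM − 386 min = 2:45 PM.
Glazing ends at 2:45 PM + 206 min = 6:11 PM.

6:11 PM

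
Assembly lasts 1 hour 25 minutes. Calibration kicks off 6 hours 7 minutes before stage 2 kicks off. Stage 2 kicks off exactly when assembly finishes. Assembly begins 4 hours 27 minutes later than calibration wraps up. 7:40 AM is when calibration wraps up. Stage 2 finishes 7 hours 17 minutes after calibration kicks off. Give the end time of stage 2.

2:42 PM

Assembly starts at 7:40 AM + 267 min = 12:07 PM.
Assembly ends at 12:07 PM + 85 min = 1:32 PM.
So stage 2 starts at 1:32 PM.
Calibration starts at 1:32 PM − 367 min = 7:25 AM.
Stage 2 ends at 7:25 AM + 437 min = 2:42 PM.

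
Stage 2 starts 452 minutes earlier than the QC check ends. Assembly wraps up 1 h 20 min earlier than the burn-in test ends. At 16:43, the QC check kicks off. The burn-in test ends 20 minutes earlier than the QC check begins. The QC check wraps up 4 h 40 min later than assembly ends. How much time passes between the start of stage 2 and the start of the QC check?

The burn-in test ends at 16:43 − 20 min = 16:23.
Assembly ends at 16:23 − 80 min = 15:03.
The QC check ends at 15:03 + 280 min = 19:43.
Stage 2 starts at 19:43 − 452 min = 12:11.
From 12:11 to 16:43 is 4 hours 32 minutes.

4 hours 32 minutes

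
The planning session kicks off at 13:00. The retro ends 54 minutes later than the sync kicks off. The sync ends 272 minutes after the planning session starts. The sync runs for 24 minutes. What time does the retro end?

The sync ends at 13:00 + 272 min = 17:32.
The sync starts at 17:32 − 24 min = 17:08.
The retro ends at 17:08 + 54 min = 18:02.

18:02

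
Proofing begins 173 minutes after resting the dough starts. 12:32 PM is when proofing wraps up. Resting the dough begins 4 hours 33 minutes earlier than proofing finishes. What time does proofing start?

Resting the dough starts at 12:32 PM − 273 min = 7:59 AM.
Proofing starts at 7:59 AM + 173 min = 10:52 AM.

10:52 AM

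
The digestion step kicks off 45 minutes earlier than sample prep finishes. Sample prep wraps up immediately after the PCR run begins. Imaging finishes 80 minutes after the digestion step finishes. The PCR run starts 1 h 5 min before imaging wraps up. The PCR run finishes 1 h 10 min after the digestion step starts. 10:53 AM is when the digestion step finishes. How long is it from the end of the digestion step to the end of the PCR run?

40 minutes

Imaging ends at 10:53 AM + 80 min = 12:13 PM.
The PCR run starts at 12:13 PM − 65 min = 11:08 AM.
So sample prep ends at 11:08 AM.
The digestion step starts at 11:08 AM − 45 min = 10:23 AM.
The PCR run ends at 10:23 AM + 70 min = 11:33 AM.
From 10:53 AM to 11:33 AM is 40 minutes.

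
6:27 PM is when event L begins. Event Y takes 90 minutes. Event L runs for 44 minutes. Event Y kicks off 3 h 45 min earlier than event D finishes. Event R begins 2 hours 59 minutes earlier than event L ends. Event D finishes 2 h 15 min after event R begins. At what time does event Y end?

Event L ends at 6:27 PM + 44 min = 7:11 PM.
Event R starts at 7:11 PM − 179 min = 4:12 PM.
Event D ends at 4:12 PM + 135 min = 6:27 PM.
Event Y starts at 6:27 PM − 225 min = 2:42 PM.
Event Y ends at 2:42 PM + 90 min = 4:12 PM.

4:12 PM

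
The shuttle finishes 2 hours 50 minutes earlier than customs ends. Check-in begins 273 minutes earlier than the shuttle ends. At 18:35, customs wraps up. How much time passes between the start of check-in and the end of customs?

7 h 23 min

The shuttle ends at 18:35 − 170 min = 15:45.
Check-in starts at 15:45 − 273 min = 11:12.
From 11:12 to 18:35 is 7 h 23 min.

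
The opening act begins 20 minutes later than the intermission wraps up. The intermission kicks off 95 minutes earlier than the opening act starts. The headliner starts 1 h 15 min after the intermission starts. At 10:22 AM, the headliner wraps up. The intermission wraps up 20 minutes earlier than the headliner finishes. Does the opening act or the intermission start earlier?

the intermission

The intermission ends at 10:22 AM − 20 min = 10:02 AM.
The opening act starts at 10:02 AM + 20 min = 10:22 AM.
The intermission starts at 10:22 AM − 95 min = 8:47 AM.
The opening act starts at 10:22 AM and the intermission starts at 8:47 AM, so the intermission is first.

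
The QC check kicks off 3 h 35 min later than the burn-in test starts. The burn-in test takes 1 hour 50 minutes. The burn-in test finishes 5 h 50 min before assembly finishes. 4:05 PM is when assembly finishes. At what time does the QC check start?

12:00 PM

The burn-in test ends at 4:05 PM − 350 min = 10:15 AM.
The burn-in test starts at 10:15 AM − 110 min = 8:25 AM.
The QC check starts at 8:25 AM + 215 min = 12:00 PM.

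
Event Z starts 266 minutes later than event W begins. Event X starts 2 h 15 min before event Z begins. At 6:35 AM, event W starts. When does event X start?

8:46 AM

Event Z starts at 6:35 AM + 266 min = 11:01 AM.
Event X starts at 11:01 AM − 135 min = 8:46 AM.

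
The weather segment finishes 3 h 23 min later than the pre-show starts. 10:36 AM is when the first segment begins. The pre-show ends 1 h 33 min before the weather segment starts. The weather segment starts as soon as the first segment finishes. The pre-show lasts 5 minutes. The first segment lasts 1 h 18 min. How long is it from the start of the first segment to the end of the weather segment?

3 h 3 min

The first segment ends at 10:36 AM + 78 min = 11:54 AM.
So the weather segment starts at 11:54 AM.
The pre-show ends at 11:54 AM − 93 min = 10:21 AM.
The pre-show starts at 10:21 AM − 5 min = 10:16 AM.
The weather segment ends at 10:16 AM + 203 min = 1:39 PM.
From 10:36 AM to 1:39 PM is 3 h 3 min.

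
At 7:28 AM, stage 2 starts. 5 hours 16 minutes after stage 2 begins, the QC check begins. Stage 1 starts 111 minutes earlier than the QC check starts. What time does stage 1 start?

10:53 AM

The QC check starts at 7:28 AM + 316 min = 12:44 PM.
Stage 1 starts at 12:44 PM − 111 min = 10:53 AM.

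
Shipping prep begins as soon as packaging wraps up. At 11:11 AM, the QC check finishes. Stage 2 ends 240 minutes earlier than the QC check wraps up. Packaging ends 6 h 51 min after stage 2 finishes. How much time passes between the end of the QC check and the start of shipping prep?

Stage 2 ends at 11:11 AM − 240 min = 7:11 AM.
Packaging ends at 7:11 AM + 411 min = 2:02 PM.
So shipping prep starts at 2:02 PM.
From 11:11 AM to 2:02 PM is 2 h 51 min.

2 h 51 min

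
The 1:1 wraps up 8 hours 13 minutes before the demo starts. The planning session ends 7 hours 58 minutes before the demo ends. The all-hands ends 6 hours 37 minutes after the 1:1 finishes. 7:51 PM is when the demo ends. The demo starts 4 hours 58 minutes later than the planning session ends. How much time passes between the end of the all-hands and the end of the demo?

4 h 36 min

The planning session ends at 7:51 PM − 478 min = 11:53 AM.
The demo starts at 11:53 AM + 298 min = 4:51 PM.
The 1:1 ends at 4:51 PM − 493 min = 8:38 AM.
The all-hands ends at 8:38 AM + 397 min = 3:15 PM.
From 3:15 PM to 7:51 PM is 4 h 36 min.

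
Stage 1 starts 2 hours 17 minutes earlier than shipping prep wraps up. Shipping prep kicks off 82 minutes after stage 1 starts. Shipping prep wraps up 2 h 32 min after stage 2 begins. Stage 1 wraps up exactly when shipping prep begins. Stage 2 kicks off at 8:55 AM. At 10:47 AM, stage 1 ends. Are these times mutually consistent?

No

Shipping prep ends at 8:55 AM + 152 min = 11:27 AM.
Stage 1 starts at 11:27 AM − 137 min = 9:10 AM.
Shipping prep starts at 9:10 AM + 82 min = 10:32 AM.
So stage 1 ends at 10:32 AM.
But stage 1 is also said to end at 10:47 AM — a 15-minute conflict.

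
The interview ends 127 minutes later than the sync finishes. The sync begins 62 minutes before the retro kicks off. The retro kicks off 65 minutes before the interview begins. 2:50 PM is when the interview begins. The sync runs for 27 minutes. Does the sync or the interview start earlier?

the sync

The retro starts at 2:50 PM − 65 min = 1:45 PM.
The sync starts at 1:45 PM − 62 min = 12:43 PM.
The sync starts at 12:43 PM and the interview starts at 2:50 PM, so the sync is first.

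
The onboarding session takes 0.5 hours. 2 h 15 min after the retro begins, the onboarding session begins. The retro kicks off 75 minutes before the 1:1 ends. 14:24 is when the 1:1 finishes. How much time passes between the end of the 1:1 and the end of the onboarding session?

1.5 hours

The retro starts at 14:24 − 75 min = 13:09.
The onboarding session starts at 13:09 + 135 min = 15:24.
The onboarding session ends at 15:24 + 30 min = 15:54.
From 14:24 to 15:54 is 1.5 hours.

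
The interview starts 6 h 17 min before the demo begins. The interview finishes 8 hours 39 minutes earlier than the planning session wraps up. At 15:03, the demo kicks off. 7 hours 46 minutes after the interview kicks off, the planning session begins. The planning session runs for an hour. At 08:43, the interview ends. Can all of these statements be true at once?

No

The interview starts at 15:03 − 377 min = 08:46.
The planning session starts at 08:46 + 466 min = 16:32.
The planning session ends at 16:32 + 60 min = 17:32.
The interview ends at 17:32 − 519 min = 08:53.
But the interview is also said to end at 08:43 — a 10-minute conflict.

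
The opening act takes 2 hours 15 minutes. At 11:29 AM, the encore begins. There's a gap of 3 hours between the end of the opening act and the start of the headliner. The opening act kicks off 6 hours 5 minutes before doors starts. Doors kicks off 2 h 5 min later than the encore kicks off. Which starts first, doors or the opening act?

Doors starts at 11:29 AM + 125 min = 1:34 PM.
The opening act starts at 1:34 PM − 365 min = 7:29 AM.
Doors starts at 1:34 PM and the opening act starts at 7:29 AM, so the opening act is first.

the opening act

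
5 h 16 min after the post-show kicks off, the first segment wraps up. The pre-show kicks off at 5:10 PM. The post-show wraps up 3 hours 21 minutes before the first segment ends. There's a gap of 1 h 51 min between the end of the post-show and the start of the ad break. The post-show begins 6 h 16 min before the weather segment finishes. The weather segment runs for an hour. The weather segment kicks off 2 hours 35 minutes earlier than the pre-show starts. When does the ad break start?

1:05 PM

The weather segment starts at 5:10 PM − 155 min = 2:35 PM.
The weather segment ends at 2:35 PM + 60 min = 3:35 PM.
The post-show starts at 3:35 PM − 376 min = 9:19 AM.
The first segment ends at 9:19 AM + 316 min = 2:35 PM.
The post-show ends at 2:35 PM − 201 min = 11:14 AM.
The ad break starts at 11:14 AM + 111 min = 1:05 PM.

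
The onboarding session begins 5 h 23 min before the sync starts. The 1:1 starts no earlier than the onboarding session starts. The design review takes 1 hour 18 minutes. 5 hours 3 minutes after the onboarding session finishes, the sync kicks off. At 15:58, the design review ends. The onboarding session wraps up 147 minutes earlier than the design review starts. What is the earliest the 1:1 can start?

11:53

The design review starts at 15:58 − 78 min = 14:40.
The onboarding session ends at 14:40 − 147 min = 12:13.
The sync starts at 12:13 + 303 min = 17:16.
The onboarding session starts at 17:16 − 323 min = 11:53.
The 1:1 is bounded by the onboarding session, so the earliest it can start is 11:53.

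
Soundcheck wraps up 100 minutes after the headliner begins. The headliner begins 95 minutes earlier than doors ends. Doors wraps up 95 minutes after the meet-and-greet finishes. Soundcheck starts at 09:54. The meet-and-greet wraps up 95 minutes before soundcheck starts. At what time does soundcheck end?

09:59

The meet-and-greet ends at 09:54 − 95 min = 08:19.
Doors ends at 08:19 + 95 min = 09:54.
The headliner starts at 09:54 − 95 min = 08:19.
Soundcheck ends at 08:19 + 100 min = 09:59.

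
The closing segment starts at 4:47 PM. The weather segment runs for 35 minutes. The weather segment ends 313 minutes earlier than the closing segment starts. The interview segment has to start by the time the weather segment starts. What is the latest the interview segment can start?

The weather segment ends at 4:47 PM − 313 min = 11:34 AM.
The weather segment starts at 11:34 AM − 35 min = 10:59 AM.
The interview segment is bounded by the weather segment, so the latest it can start is 10:59 AM.

10:59 AM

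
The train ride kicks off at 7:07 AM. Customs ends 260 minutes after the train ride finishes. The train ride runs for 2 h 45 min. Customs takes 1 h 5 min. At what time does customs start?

1:07 PM

The train ride ends at 7:07 AM + 165 min = 9:52 AM.
Customs ends at 9:52 AM + 260 min = 2:12 PM.
Customs starts at 2:12 PM − 65 min = 1:07 PM.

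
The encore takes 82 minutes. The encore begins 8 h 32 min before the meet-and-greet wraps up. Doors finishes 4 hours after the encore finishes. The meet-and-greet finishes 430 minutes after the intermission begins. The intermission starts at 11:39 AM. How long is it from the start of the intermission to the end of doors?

The meet-and-greet ends at 11:39 AM + 430 min = 6:49 PM.
The encore starts at 6:49 PM − 512 min = 10:17 AM.
The encore ends at 10:17 AM + 82 min = 11:39 AM.
Doors ends at 11:39 AM + 240 min = 3:39 PM.
From 11:39 AM to 3:39 PM is 240 minutes.

240 minutes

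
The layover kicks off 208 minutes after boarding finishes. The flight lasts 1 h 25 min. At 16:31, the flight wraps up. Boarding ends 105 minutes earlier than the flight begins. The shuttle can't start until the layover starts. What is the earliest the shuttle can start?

The flight starts at 16:31 − 85 min = 15:06.
Boarding ends at 15:06 − 105 min = 13:21.
The layover starts at 13:21 + 208 min = 16:49.
The shuttle is bounded by the layover, so the earliest it can start is 16:49.

16:49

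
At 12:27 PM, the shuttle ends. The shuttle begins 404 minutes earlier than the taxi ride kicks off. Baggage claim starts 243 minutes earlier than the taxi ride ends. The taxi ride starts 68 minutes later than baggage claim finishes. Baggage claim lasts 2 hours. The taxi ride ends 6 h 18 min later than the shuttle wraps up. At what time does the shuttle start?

The taxi ride ends at 12:27 PM + 378 min = 6:45 PM.
Baggage claim starts at 6:45 PM − 243 min = 2:42 PM.
Baggage claim ends at 2:42 PM + 120 min = 4:42 PM.
The taxi ride starts at 4:42 PM + 68 min = 5:50 PM.
The shuttle starts at 5:50 PM − 404 min = 11:06 AM.

11:06 AM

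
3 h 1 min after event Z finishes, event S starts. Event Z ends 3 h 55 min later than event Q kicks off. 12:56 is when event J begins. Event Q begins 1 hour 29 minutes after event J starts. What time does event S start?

21:21

Event Q starts at 12:56 + 89 min = 14:25.
Event Z ends at 14:25 + 235 min = 18:20.
Event S starts at 18:20 + 181 min = 21:21.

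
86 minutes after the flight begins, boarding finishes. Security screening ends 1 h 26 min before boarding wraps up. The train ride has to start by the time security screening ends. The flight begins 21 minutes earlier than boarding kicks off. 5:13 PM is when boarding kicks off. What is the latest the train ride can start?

4:52 PM

The flight starts at 5:13 PM − 21 min = 4:52 PM.
Boarding ends at 4:52 PM + 86 min = 6:18 PM.
Security screening ends at 6:18 PM − 86 min = 4:52 PM.
The train ride is bounded by security screening, so the latest it can start is 4:52 PM.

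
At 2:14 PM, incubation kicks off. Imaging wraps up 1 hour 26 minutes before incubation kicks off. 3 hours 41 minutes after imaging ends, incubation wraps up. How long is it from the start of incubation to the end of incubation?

2 hours 15 minutes

Imaging ends at 2:14 PM − 86 min = 12:48 PM.
Incubation ends at 12:48 PM + 221 min = 4:29 PM.
From 2:14 PM to 4:29 PM is 2 hours 15 minutes.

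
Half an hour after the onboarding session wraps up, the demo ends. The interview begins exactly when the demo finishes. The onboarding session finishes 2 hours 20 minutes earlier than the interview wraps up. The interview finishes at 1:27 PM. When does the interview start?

The onboarding session ends at 1:27 PM − 140 min = 11:07 AM.
The demo ends at 11:07 AM + 30 min = 11:37 AM.
So the interview starts at 11:37 AM.

11:37 AM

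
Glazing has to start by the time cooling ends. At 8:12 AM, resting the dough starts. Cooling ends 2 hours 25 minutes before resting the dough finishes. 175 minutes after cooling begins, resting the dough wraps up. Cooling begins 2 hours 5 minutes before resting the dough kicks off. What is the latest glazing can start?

6:37 AM

Cooling starts at 8:12 AM − 125 min = 6:07 AM.
Resting the dough ends at 6:07 AM + 175 min = 9:02 AM.
Cooling ends at 9:02 AM − 145 min = 6:37 AM.
Glazing is bounded by cooling, so the latest it can start is 6:37 AM.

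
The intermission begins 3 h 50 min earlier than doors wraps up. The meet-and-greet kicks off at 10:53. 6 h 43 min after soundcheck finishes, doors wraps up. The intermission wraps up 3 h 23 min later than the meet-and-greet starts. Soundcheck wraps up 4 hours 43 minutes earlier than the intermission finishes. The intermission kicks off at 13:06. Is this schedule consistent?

No

The intermission ends at 10:53 + 203 min = 14:16.
Soundcheck ends at 14:16 − 283 min = 09:33.
Doors ends at 09:33 + 403 min = 16:16.
The intermission starts at 16:16 − 230 min = 12:26.
But the intermission is also said to start at 13:06 — a 40-minute conflict.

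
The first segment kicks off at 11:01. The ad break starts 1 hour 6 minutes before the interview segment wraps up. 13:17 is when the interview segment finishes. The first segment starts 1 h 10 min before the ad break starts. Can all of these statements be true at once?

Yes

The ad break starts at 13:17 − 66 min = 12:11.
The first segment starts at 12:11 − 70 min = 11:01.
That matches the stated 11:01, so the schedule is consistent.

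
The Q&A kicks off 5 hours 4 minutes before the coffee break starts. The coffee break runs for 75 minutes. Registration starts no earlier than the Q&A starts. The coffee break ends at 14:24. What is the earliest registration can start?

The coffee break starts at 14:24 − 75 min = 13:09.
The Q&A starts at 13:09 − 304 min = 08:05.
Registration is bounded by the Q&A, so the earliest it can start is 08:05.

08:05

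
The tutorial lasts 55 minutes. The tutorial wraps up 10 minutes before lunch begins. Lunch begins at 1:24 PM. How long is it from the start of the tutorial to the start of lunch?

The tutorial ends at 1:24 PM − 10 min = 1:14 PM.
The tutorial starts at 1:14 PM − 55 min = 12:19 PM.
From 12:19 PM to 1:24 PM is 1 h 5 min.

1 h 5 min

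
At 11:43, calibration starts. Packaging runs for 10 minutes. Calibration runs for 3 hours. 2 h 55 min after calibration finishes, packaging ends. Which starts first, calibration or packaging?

Calibration ends at 11:43 + 180 min = 14:43.
Packaging ends at 14:43 + 175 min = 17:38.
Packaging starts at 17:38 − 10 min = 17:28.
Calibration starts at 11:43 and packaging starts at 17:28, so calibration is first.

calibration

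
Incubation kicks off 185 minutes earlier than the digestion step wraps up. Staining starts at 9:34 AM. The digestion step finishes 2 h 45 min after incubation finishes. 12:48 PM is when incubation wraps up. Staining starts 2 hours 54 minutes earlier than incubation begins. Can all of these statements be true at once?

Yes

The digestion step ends at 12:48 PM + 165 min = 3:33 PM.
Incubation starts at 3:33 PM − 185 min = 12:28 PM.
Staining starts at 12:28 PM − 174 min = 9:34 AM.
That matches the stated 9:34 AM, so the schedule is consistent.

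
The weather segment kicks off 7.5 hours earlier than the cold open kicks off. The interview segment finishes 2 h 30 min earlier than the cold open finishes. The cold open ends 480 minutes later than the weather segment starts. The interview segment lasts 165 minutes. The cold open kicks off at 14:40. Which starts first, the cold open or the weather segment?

the weather segment

The weather segment starts at 14:40 − 450 min = 07:10.
The cold open starts at 14:40 and the weather segment starts at 07:10, so the weather segment is first.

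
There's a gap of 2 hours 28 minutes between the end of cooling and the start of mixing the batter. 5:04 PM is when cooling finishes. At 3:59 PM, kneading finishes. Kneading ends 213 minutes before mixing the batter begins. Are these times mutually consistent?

Mixing the batter starts at 5:04 PM + 148 min = 7:32 PM.
Kneading ends at 7:32 PM − 213 min = 3:59 PM.
That matches the stated 3:59 PM, so the schedule is consistent.

Yes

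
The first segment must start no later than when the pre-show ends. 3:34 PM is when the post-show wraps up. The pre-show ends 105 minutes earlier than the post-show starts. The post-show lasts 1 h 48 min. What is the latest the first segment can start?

The post-show starts at 3:34 PM − 108 min = 1:46 PM.
The pre-show ends at 1:46 PM − 105 min = 12:01 PM.
The first segment is bounded by the pre-show, so the latest it can start is 12:01 PM.

12:01 PM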